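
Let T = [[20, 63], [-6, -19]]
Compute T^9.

tr T = 1 and det T = -2, so the characteristic polynomial is λ² − (1)λ + (-2) with roots 2 and -1.
Eigenvectors give P = [[7, -3], [-2, 1]] with P⁻¹ = [[1, 3], [2, 7]], and T = P·diag(2, -1)·P⁻¹.
Then T^9 = P·diag(512, -1)·P⁻¹ = [[3584, 3], [-1024, -1]] · [[1, 3], [2, 7]] = [[3590, 10773], [-1026, -3079]].

[[3590, 10773], [-1026, -3079]]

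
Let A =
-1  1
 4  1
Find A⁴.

A² = [[5, 0], [0, 5]]
A³ = [[-5, 5], [20, 5]]
A⁴ = [[25, 0], [0, 25]]

[[25, 0], [0, 25]]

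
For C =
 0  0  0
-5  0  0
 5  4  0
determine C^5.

[[0, 0, 0], [0, 0, 0], [0, 0, 0]]

C is strictly triangular, hence nilpotent: C^3 = 0, so C^5 = 0.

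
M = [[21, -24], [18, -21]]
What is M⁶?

[[729, 0], [0, 729]]

tr M = 0 and det M = -9, so the characteristic polynomial is λ² − (0)λ + (-9) with roots 3 and -3.
Eigenvectors give P = [[4, -1], [3, -1]] with P⁻¹ = [[1, -1], [3, -4]], and M = P·diag(3, -3)·P⁻¹.
Then M⁶ = P·diag(729, 729)·P⁻¹ = [[2916, -729], [2187, -729]] · [[1, -1], [3, -4]] = [[729, 0], [0, 729]].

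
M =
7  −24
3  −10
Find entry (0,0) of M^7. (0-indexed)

tr M = −3 and det M = 2, so the characteristic polynomial is λ² − (−3)λ + (2) with roots −2 and −1.
Eigenvectors give P = [[−8, −3], [−3, −1]] with P⁻¹ = [[1, −3], [−3, 8]], and M = P·diag(−2, −1)·P⁻¹.
Then M^7 = P·diag(−128, −1)·P⁻¹ = [[1024, 3], [384, 1]] · [[1, −3], [−3, 8]] = [[1015, −3048], [381, −1144]].

1015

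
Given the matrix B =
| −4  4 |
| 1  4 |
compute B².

[[20, 0], [0, 20]]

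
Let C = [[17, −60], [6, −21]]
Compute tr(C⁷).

tr C = −4 and det C = 3, so the characteristic polynomial is λ² − (−4)λ + (3) with roots −1 and −3.
Eigenvectors give P = [[10, −3], [3, −1]] with P⁻¹ = [[1, −3], [3, −10]], and C = P·diag(−1, −3)·P⁻¹.
Then C⁷ = P·diag(−1, −2187)·P⁻¹ = [[−10, 6561], [−3, 2187]] · [[1, −3], [3, −10]] = [[19673, −65580], [6558, −21861]].

−2188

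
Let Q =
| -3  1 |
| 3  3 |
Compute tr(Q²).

24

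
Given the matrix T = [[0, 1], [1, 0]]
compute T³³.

[[0, 1], [1, 0]]

T² = I (check: tr T = 0 and det T = -1), so T³³ = T since 33 is odd.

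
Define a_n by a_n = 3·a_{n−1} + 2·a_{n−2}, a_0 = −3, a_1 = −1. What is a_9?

−60037

With companion matrix M = [[3, 2], [1, 0]], [a_n, a_{n−1}]ᵀ = M·[a_{n−1}, a_{n−2}]ᵀ, so [a_9, a_8]ᵀ = M⁸·[a_1, a_0]ᵀ.
M⁸ = [[22363, 12558], [6279, 3526]], giving [a_9, a_8]ᵀ = [[−60037], [−16857]].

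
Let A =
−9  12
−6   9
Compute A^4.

[[81, 0], [0, 81]]

tr A = 0 and det A = −9, so the characteristic polynomial is λ² − (0)λ + (−9) with roots −3 and 3.
Eigenvectors give P = [[2, 1], [1, 1]] with P⁻¹ = [[1, −1], [−1, 2]], and A = P·diag(−3, 3)·P⁻¹.
Then A^4 = P·diag(81, 81)·P⁻¹ = [[162, 81], [81, 81]] · [[1, −1], [−1, 2]] = [[81, 0], [0, 81]].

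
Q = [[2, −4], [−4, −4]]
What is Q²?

[[20, 8], [8, 32]]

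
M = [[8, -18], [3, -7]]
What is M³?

tr M = 1 and det M = -2, so the characteristic polynomial is λ² − (1)λ + (-2) with roots -1 and 2.
Eigenvectors give P = [[2, 3], [1, 1]] with P⁻¹ = [[-1, 3], [1, -2]], and M = P·diag(-1, 2)·P⁻¹.
Then M³ = P·diag(-1, 8)·P⁻¹ = [[-2, 24], [-1, 8]] · [[-1, 3], [1, -2]] = [[26, -54], [9, -19]].

[[26, -54], [9, -19]]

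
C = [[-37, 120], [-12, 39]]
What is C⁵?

tr C = 2 and det C = -3, so the characteristic polynomial is λ² − (2)λ + (-3) with roots -1 and 3.
Eigenvectors give P = [[10, -3], [3, -1]] with P⁻¹ = [[1, -3], [3, -10]], and C = P·diag(-1, 3)·P⁻¹.
Then C⁵ = P·diag(-1, 243)·P⁻¹ = [[-10, -729], [-3, -243]] · [[1, -3], [3, -10]] = [[-2197, 7320], [-732, 2439]].

[[-2197, 7320], [-732, 2439]]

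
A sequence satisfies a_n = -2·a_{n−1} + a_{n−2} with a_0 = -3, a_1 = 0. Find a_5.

With companion matrix M = [[-2, 1], [1, 0]], [a_n, a_{n−1}]ᵀ = M·[a_{n−1}, a_{n−2}]ᵀ, so [a_5, a_4]ᵀ = M^4·[a_1, a_0]ᵀ.
M^4 = [[29, -12], [-12, 5]], giving [a_5, a_4]ᵀ = [[36], [-15]].

36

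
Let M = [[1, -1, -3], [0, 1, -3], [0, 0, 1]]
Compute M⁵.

[[1, -5, 15], [0, 1, -15], [0, 0, 1]]

M = I + N where N = [[0, -1, -3], [0, 0, -3], [0, 0, 0]] is strictly upper-triangular, so N³ = 0.
(I + N)⁵ = I + 5·N + 10·N² = [[1, -5, 15], [0, 1, -15], [0, 0, 1]].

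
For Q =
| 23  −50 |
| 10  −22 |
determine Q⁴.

[[341, −650], [130, −244]]

tr Q = 1 and det Q = −6, so the characteristic polynomial is λ² − (1)λ + (−6) with roots −2 and 3.
Eigenvectors give P = [[−2, −5], [−1, −2]] with P⁻¹ = [[2, −5], [−1, 2]], and Q = P·diag(−2, 3)·P⁻¹.
Then Q⁴ = P·diag(16, 81)·P⁻¹ = [[−32, −405], [−16, −162]] · [[2, −5], [−1, 2]] = [[341, −650], [130, −244]].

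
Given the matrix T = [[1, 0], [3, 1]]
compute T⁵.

[[1, 0], [15, 1]]

T = I + N where N = [[0, 0], [3, 0]] is strictly lower-triangular, so N² = 0.
(I + N)⁵ = I + 5·N = [[1, 0], [15, 1]].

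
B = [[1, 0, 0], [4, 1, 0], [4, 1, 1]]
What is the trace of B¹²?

3

B = I + N where N = [[0, 0, 0], [4, 0, 0], [4, 1, 0]] is strictly lower-triangular, so N³ = 0.
(I + N)¹² = I + 12·N + 66·N² = [[1, 0, 0], [48, 1, 0], [312, 12, 1]].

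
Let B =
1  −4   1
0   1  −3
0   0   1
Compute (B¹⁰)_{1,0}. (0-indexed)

B = I + N where N = [[0, −4, 1], [0, 0, −3], [0, 0, 0]] is strictly upper-triangular, so N³ = 0.
(I + N)¹⁰ = I + 10·N + 45·N² = [[1, −40, 550], [0, 1, −30], [0, 0, 1]].

0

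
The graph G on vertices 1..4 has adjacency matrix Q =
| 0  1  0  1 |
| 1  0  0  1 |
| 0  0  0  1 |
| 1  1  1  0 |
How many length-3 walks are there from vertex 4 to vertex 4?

The number of length-3 walks from vertex 4 to vertex 4 is entry (4,4) of Q³, where Q is the adjacency matrix.
Q² = [[2, 1, 1, 1], [1, 2, 1, 1], [1, 1, 1, 0], [1, 1, 0, 3]]
Q³ = [[2, 3, 1, 4], [3, 2, 1, 4], [1, 1, 0, 3], [4, 4, 3, 2]]

2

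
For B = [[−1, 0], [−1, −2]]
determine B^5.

tr B = −3 and det B = 2, so the characteristic polynomial is λ² − (−3)λ + (2) with roots −2 and −1.
Eigenvectors give P = [[0, −1], [1, 1]] with P⁻¹ = [[1, 1], [−1, 0]], and B = P·diag(−2, −1)·P⁻¹.
Then B^5 = P·diag(−32, −1)·P⁻¹ = [[0, 1], [−32, −1]] · [[1, 1], [−1, 0]] = [[−1, 0], [−31, −32]].

[[−1, 0], [−31, −32]]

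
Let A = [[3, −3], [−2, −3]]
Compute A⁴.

[[225, 0], [0, 225]]

A² = [[15, 0], [0, 15]]
A³ = [[45, −45], [−30, −45]]
A⁴ = [[225, 0], [0, 225]]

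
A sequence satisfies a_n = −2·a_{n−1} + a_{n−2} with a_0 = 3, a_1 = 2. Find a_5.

With companion matrix B = [[−2, 1], [1, 0]], [a_n, a_{n−1}]ᵀ = B·[a_{n−1}, a_{n−2}]ᵀ, so [a_5, a_4]ᵀ = B⁴·[a_1, a_0]ᵀ.
B⁴ = [[29, −12], [−12, 5]], giving [a_5, a_4]ᵀ = [[22], [−9]].

22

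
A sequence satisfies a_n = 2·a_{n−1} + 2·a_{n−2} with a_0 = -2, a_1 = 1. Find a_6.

-56

With companion matrix T = [[2, 2], [1, 0]], [a_n, a_{n−1}]ᵀ = T·[a_{n−1}, a_{n−2}]ᵀ, so [a_6, a_5]ᵀ = T^5·[a_1, a_0]ᵀ.
T^5 = [[120, 88], [44, 32]], giving [a_6, a_5]ᵀ = [[-56], [-20]].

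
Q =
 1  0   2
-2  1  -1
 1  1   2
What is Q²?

[[3, 2, 6], [-5, 0, -7], [1, 3, 5]]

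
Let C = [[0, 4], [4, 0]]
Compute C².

[[16, 0], [0, 16]]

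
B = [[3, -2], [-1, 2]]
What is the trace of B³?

65

B² = [[11, -10], [-5, 6]]
B³ = [[43, -42], [-21, 22]]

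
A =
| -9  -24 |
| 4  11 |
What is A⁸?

[[-13119, -39360], [6560, 19681]]

tr A = 2 and det A = -3, so the characteristic polynomial is λ² − (2)λ + (-3) with roots -1 and 3.
Eigenvectors give P = [[-3, -2], [1, 1]] with P⁻¹ = [[-1, -2], [1, 3]], and A = P·diag(-1, 3)·P⁻¹.
Then A⁸ = P·diag(1, 6561)·P⁻¹ = [[-3, -13122], [1, 6561]] · [[-1, -2], [1, 3]] = [[-13119, -39360], [6560, 19681]].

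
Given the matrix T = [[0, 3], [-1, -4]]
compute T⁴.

[[-39, -120], [40, 121]]

T² = [[-3, -12], [4, 13]]
T³ = [[12, 39], [-13, -40]]
T⁴ = [[-39, -120], [40, 121]]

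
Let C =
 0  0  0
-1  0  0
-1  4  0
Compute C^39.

C is strictly triangular, hence nilpotent: C^3 = 0, so C^39 = 0.

[[0, 0, 0], [0, 0, 0], [0, 0, 0]]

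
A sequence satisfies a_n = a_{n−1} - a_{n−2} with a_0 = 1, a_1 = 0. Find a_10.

With companion matrix M = [[1, -1], [1, 0]], [a_n, a_{n−1}]ᵀ = M·[a_{n−1}, a_{n−2}]ᵀ, so [a_10, a_9]ᵀ = M^9·[a_1, a_0]ᵀ.
M^9 = [[-1, 0], [0, -1]], giving [a_10, a_9]ᵀ = [[0], [-1]].

0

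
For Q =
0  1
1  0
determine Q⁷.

Q² = I (check: tr Q = 0 and det Q = -1), so Q⁷ = Q since 7 is odd.

[[0, 1], [1, 0]]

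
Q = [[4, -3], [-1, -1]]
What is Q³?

Q² = [[19, -9], [-3, 4]]
Q³ = [[85, -48], [-16, 5]]

[[85, -48], [-16, 5]]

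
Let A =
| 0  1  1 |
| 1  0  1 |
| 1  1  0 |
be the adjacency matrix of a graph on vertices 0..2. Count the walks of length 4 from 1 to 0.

5

The number of length-4 walks from vertex 1 to vertex 0 is entry (1,0) of A⁴, where A is the adjacency matrix.
A² = [[2, 1, 1], [1, 2, 1], [1, 1, 2]]
A³ = [[2, 3, 3], [3, 2, 3], [3, 3, 2]]
A⁴ = [[6, 5, 5], [5, 6, 5], [5, 5, 6]]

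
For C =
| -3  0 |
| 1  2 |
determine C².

[[9, 0], [-1, 4]]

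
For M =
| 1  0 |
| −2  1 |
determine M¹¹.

[[1, 0], [−22, 1]]

M = I + N where N = [[0, 0], [−2, 0]] is strictly lower-triangular, so N² = 0.
(I + N)¹¹ = I + 11·N = [[1, 0], [−22, 1]].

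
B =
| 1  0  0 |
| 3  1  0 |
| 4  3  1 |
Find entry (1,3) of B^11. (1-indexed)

0

B = I + N where N = [[0, 0, 0], [3, 0, 0], [4, 3, 0]] is strictly lower-triangular, so N^3 = 0.
(I + N)^11 = I + 11·N + 55·N^2 = [[1, 0, 0], [33, 1, 0], [539, 33, 1]].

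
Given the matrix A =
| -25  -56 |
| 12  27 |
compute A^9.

tr A = 2 and det A = -3, so the characteristic polynomial is λ² − (2)λ + (-3) with roots -1 and 3.
Eigenvectors give P = [[-7, 2], [3, -1]] with P⁻¹ = [[-1, -2], [-3, -7]], and A = P·diag(-1, 3)·P⁻¹.
Then A^9 = P·diag(-1, 19683)·P⁻¹ = [[7, 39366], [-3, -19683]] · [[-1, -2], [-3, -7]] = [[-118105, -275576], [59052, 137787]].

[[-118105, -275576], [59052, 137787]]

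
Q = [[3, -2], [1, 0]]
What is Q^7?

tr Q = 3 and det Q = 2, so the characteristic polynomial is λ² − (3)λ + (2) with roots 2 and 1.
Eigenvectors give P = [[2, -1], [1, -1]] with P⁻¹ = [[1, -1], [1, -2]], and Q = P·diag(2, 1)·P⁻¹.
Then Q^7 = P·diag(128, 1)·P⁻¹ = [[256, -1], [128, -1]] · [[1, -1], [1, -2]] = [[255, -254], [127, -126]].

[[255, -254], [127, -126]]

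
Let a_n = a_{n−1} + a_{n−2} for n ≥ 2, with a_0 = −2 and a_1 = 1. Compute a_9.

−8

With companion matrix A = [[1, 1], [1, 0]], [a_n, a_{n−1}]ᵀ = A·[a_{n−1}, a_{n−2}]ᵀ, so [a_9, a_8]ᵀ = A⁸·[a_1, a_0]ᵀ.
A⁸ = [[34, 21], [21, 13]], giving [a_9, a_8]ᵀ = [[−8], [−5]].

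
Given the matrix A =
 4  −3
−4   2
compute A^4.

A^2 = [[28, −18], [−24, 16]]
A^3 = [[184, −120], [−160, 104]]
A^4 = [[1216, −792], [−1056, 688]]

[[1216, −792], [−1056, 688]]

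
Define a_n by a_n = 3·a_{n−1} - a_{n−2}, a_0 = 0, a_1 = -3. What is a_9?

With companion matrix Q = [[3, -1], [1, 0]], [a_n, a_{n−1}]ᵀ = Q·[a_{n−1}, a_{n−2}]ᵀ, so [a_9, a_8]ᵀ = Q⁸·[a_1, a_0]ᵀ.
Q⁸ = [[2584, -987], [987, -377]], giving [a_9, a_8]ᵀ = [[-7752], [-2961]].

-7752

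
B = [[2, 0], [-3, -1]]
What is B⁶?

tr B = 1 and det B = -2, so the characteristic polynomial is λ² − (1)λ + (-2) with roots 2 and -1.
Eigenvectors give P = [[-1, 0], [1, 1]] with P⁻¹ = [[-1, 0], [1, 1]], and B = P·diag(2, -1)·P⁻¹.
Then B⁶ = P·diag(64, 1)·P⁻¹ = [[-64, 0], [64, 1]] · [[-1, 0], [1, 1]] = [[64, 0], [-63, 1]].

[[64, 0], [-63, 1]]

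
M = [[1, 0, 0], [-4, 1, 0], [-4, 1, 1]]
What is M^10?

[[1, 0, 0], [-40, 1, 0], [-220, 10, 1]]

M = I + N where N = [[0, 0, 0], [-4, 0, 0], [-4, 1, 0]] is strictly lower-triangular, so N^3 = 0.
(I + N)^10 = I + 10·N + 45·N^2 = [[1, 0, 0], [-40, 1, 0], [-220, 10, 1]].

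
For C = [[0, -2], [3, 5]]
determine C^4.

tr C = 5 and det C = 6, so the characteristic polynomial is λ² − (5)λ + (6) with roots 3 and 2.
Eigenvectors give P = [[-2, -1], [3, 1]] with P⁻¹ = [[1, 1], [-3, -2]], and C = P·diag(3, 2)·P⁻¹.
Then C^4 = P·diag(81, 16)·P⁻¹ = [[-162, -16], [243, 16]] · [[1, 1], [-3, -2]] = [[-114, -130], [195, 211]].

[[-114, -130], [195, 211]]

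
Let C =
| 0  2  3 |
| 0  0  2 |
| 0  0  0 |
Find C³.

C is strictly triangular, hence nilpotent: C³ = 0, so C³ = 0.

[[0, 0, 0], [0, 0, 0], [0, 0, 0]]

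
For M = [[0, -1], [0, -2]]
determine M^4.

M^2 = [[0, 2], [0, 4]]
M^3 = [[0, -4], [0, -8]]
M^4 = [[0, 8], [0, 16]]

[[0, 8], [0, 16]]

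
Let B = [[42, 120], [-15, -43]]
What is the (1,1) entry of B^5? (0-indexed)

-2443

tr B = -1 and det B = -6, so the characteristic polynomial is λ² − (-1)λ + (-6) with roots 2 and -3.
Eigenvectors give P = [[3, -8], [-1, 3]] with P⁻¹ = [[3, 8], [1, 3]], and B = P·diag(2, -3)·P⁻¹.
Then B^5 = P·diag(32, -243)·P⁻¹ = [[96, 1944], [-32, -729]] · [[3, 8], [1, 3]] = [[2232, 6600], [-825, -2443]].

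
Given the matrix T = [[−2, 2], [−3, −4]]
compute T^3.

T^2 = [[−2, −12], [18, 10]]
T^3 = [[40, 44], [−66, −4]]

[[40, 44], [−66, −4]]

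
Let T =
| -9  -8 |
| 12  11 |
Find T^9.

tr T = 2 and det T = -3, so the characteristic polynomial is λ² − (2)λ + (-3) with roots 3 and -1.
Eigenvectors give P = [[-2, 1], [3, -1]] with P⁻¹ = [[1, 1], [3, 2]], and T = P·diag(3, -1)·P⁻¹.
Then T^9 = P·diag(19683, -1)·P⁻¹ = [[-39366, -1], [59049, 1]] · [[1, 1], [3, 2]] = [[-39369, -39368], [59052, 59051]].

[[-39369, -39368], [59052, 59051]]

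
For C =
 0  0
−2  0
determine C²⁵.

[[0, 0], [0, 0]]

C is strictly triangular, hence nilpotent: C² = 0, so C²⁵ = 0.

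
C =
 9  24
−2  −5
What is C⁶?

tr C = 4 and det C = 3, so the characteristic polynomial is λ² − (4)λ + (3) with roots 1 and 3.
Eigenvectors give P = [[−3, 4], [1, −1]] with P⁻¹ = [[1, 4], [1, 3]], and C = P·diag(1, 3)·P⁻¹.
Then C⁶ = P·diag(1, 729)·P⁻¹ = [[−3, 2916], [1, −729]] · [[1, 4], [1, 3]] = [[2913, 8736], [−728, −2183]].

[[2913, 8736], [−728, −2183]]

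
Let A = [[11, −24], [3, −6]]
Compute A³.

tr A = 5 and det A = 6, so the characteristic polynomial is λ² − (5)λ + (6) with roots 2 and 3.
Eigenvectors give P = [[−8, 3], [−3, 1]] with P⁻¹ = [[1, −3], [3, −8]], and A = P·diag(2, 3)·P⁻¹.
Then A³ = P·diag(8, 27)·P⁻¹ = [[−64, 81], [−24, 27]] · [[1, −3], [3, −8]] = [[179, −456], [57, −144]].

[[179, −456], [57, −144]]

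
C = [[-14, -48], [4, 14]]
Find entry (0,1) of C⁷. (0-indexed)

-3072

tr C = 0 and det C = -4, so the characteristic polynomial is λ² − (0)λ + (-4) with roots 2 and -2.
Eigenvectors give P = [[3, -4], [-1, 1]] with P⁻¹ = [[-1, -4], [-1, -3]], and C = P·diag(2, -2)·P⁻¹.
Then C⁷ = P·diag(128, -128)·P⁻¹ = [[384, 512], [-128, -128]] · [[-1, -4], [-1, -3]] = [[-896, -3072], [256, 896]].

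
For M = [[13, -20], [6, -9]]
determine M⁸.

[[39361, -65600], [19680, -32799]]

tr M = 4 and det M = 3, so the characteristic polynomial is λ² − (4)λ + (3) with roots 1 and 3.
Eigenvectors give P = [[-5, -2], [-3, -1]] with P⁻¹ = [[1, -2], [-3, 5]], and M = P·diag(1, 3)·P⁻¹.
Then M⁸ = P·diag(1, 6561)·P⁻¹ = [[-5, -13122], [-3, -6561]] · [[1, -2], [-3, 5]] = [[39361, -65600], [19680, -32799]].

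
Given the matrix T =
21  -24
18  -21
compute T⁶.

tr T = 0 and det T = -9, so the characteristic polynomial is λ² − (0)λ + (-9) with roots 3 and -3.
Eigenvectors give P = [[-4, 1], [-3, 1]] with P⁻¹ = [[-1, 1], [-3, 4]], and T = P·diag(3, -3)·P⁻¹.
Then T⁶ = P·diag(729, 729)·P⁻¹ = [[-2916, 729], [-2187, 729]] · [[-1, 1], [-3, 4]] = [[729, 0], [0, 729]].

[[729, 0], [0, 729]]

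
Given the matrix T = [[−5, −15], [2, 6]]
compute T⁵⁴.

T² = T (a projection; rank 1, trace 1), so T⁵⁴ = T.

[[−5, −15], [2, 6]]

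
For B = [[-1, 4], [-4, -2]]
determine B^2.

[[-15, -12], [12, -12]]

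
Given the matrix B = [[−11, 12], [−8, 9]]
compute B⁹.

tr B = −2 and det B = −3, so the characteristic polynomial is λ² − (−2)λ + (−3) with roots 1 and −3.
Eigenvectors give P = [[1, 3], [1, 2]] with P⁻¹ = [[−2, 3], [1, −1]], and B = P·diag(1, −3)·P⁻¹.
Then B⁹ = P·diag(1, −19683)·P⁻¹ = [[1, −59049], [1, −39366]] · [[−2, 3], [1, −1]] = [[−59051, 59052], [−39368, 39369]].

[[−59051, 59052], [−39368, 39369]]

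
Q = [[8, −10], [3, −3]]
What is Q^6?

[[4054, −6650], [1995, −3261]]

tr Q = 5 and det Q = 6, so the characteristic polynomial is λ² − (5)λ + (6) with roots 2 and 3.
Eigenvectors give P = [[−5, 2], [−3, 1]] with P⁻¹ = [[1, −2], [3, −5]], and Q = P·diag(2, 3)·P⁻¹.
Then Q^6 = P·diag(64, 729)·P⁻¹ = [[−320, 1458], [−192, 729]] · [[1, −2], [3, −5]] = [[4054, −6650], [1995, −3261]].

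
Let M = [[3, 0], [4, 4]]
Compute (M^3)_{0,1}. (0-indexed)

M^2 = [[9, 0], [28, 16]]
M^3 = [[27, 0], [148, 64]]

0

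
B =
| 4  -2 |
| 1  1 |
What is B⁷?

tr B = 5 and det B = 6, so the characteristic polynomial is λ² − (5)λ + (6) with roots 2 and 3.
Eigenvectors give P = [[1, 2], [1, 1]] with P⁻¹ = [[-1, 2], [1, -1]], and B = P·diag(2, 3)·P⁻¹.
Then B⁷ = P·diag(128, 2187)·P⁻¹ = [[128, 4374], [128, 2187]] · [[-1, 2], [1, -1]] = [[4246, -4118], [2059, -1931]].

[[4246, -4118], [2059, -1931]]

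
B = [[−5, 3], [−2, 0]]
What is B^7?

[[−6305, 6177], [−4118, 3990]]

tr B = −5 and det B = 6, so the characteristic polynomial is λ² − (−5)λ + (6) with roots −3 and −2.
Eigenvectors give P = [[3, 1], [2, 1]] with P⁻¹ = [[1, −1], [−2, 3]], and B = P·diag(−3, −2)·P⁻¹.
Then B^7 = P·diag(−2187, −128)·P⁻¹ = [[−6561, −128], [−4374, −128]] · [[1, −1], [−2, 3]] = [[−6305, 6177], [−4118, 3990]].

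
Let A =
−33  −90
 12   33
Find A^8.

[[6561, 0], [0, 6561]]

tr A = 0 and det A = −9, so the characteristic polynomial is λ² − (0)λ + (−9) with roots 3 and −3.
Eigenvectors give P = [[−5, −3], [2, 1]] with P⁻¹ = [[1, 3], [−2, −5]], and A = P·diag(3, −3)·P⁻¹.
Then A^8 = P·diag(6561, 6561)·P⁻¹ = [[−32805, −19683], [13122, 6561]] · [[1, 3], [−2, −5]] = [[6561, 0], [0, 6561]].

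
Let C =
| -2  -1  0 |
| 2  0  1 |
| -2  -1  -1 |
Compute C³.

[[2, -1, 3], [8, 7, -2], [-2, -4, 3]]

C² = [[2, 2, -1], [-6, -3, -1], [4, 3, 0]]
C³ = [[2, -1, 3], [8, 7, -2], [-2, -4, 3]]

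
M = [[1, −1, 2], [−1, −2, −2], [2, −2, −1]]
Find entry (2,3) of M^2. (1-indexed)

4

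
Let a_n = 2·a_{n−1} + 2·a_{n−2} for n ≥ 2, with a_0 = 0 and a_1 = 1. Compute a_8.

896

With companion matrix Q = [[2, 2], [1, 0]], [a_n, a_{n−1}]ᵀ = Q·[a_{n−1}, a_{n−2}]ᵀ, so [a_8, a_7]ᵀ = Q⁷·[a_1, a_0]ᵀ.
Q⁷ = [[896, 656], [328, 240]], giving [a_8, a_7]ᵀ = [[896], [328]].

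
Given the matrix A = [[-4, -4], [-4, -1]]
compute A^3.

[[-208, -148], [-148, -97]]

A^2 = [[32, 20], [20, 17]]
A^3 = [[-208, -148], [-148, -97]]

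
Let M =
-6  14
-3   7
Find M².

M² = M (a projection; rank 1, trace 1), so M² = M.

[[-6, 14], [-3, 7]]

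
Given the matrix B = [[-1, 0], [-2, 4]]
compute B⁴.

B² = [[1, 0], [-6, 16]]
B³ = [[-1, 0], [-26, 64]]
B⁴ = [[1, 0], [-102, 256]]

[[1, 0], [-102, 256]]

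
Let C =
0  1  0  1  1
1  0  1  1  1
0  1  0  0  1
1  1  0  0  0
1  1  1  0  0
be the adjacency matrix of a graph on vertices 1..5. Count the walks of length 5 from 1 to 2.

The number of length-5 walks from vertex 1 to vertex 2 is entry (1,2) of C⁵, where C is the adjacency matrix.
C² = [[3, 2, 2, 1, 1], [2, 4, 1, 1, 2], [2, 1, 2, 1, 1], [1, 1, 1, 2, 2], [1, 2, 1, 2, 3]]
C³ = [[4, 7, 3, 5, 7], [7, 6, 6, 6, 7], [3, 6, 2, 3, 5], [5, 6, 3, 2, 3], [7, 7, 5, 3, 4]]
C⁴ = [[19, 19, 14, 11, 14], [19, 26, 13, 13, 19], [14, 13, 11, 9, 11], [11, 13, 9, 11, 14], [14, 19, 11, 14, 19]]
C⁵ = [[44, 58, 33, 38, 52], [58, 64, 45, 45, 58], [33, 45, 24, 27, 38], [38, 45, 27, 24, 33], [52, 58, 38, 33, 44]]

58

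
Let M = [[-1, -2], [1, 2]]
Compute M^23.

[[-1, -2], [1, 2]]

M² = M (a projection; rank 1, trace 1), so M^23 = M.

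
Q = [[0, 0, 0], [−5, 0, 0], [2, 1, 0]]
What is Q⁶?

[[0, 0, 0], [0, 0, 0], [0, 0, 0]]

Q is strictly triangular, hence nilpotent: Q³ = 0, so Q⁶ = 0.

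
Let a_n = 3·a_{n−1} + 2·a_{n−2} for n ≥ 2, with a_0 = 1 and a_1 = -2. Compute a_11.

-408040

With companion matrix T = [[3, 2], [1, 0]], [a_n, a_{n−1}]ᵀ = T·[a_{n−1}, a_{n−2}]ᵀ, so [a_11, a_10]ᵀ = T^10·[a_1, a_0]ᵀ.
T^10 = [[283667, 159294], [79647, 44726]], giving [a_11, a_10]ᵀ = [[-408040], [-114568]].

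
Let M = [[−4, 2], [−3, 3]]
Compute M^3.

M^2 = [[10, −2], [3, 3]]
M^3 = [[−34, 14], [−21, 15]]

[[−34, 14], [−21, 15]]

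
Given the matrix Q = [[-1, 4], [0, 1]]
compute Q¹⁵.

Q² = I (check: tr Q = 0 and det Q = -1), so Q¹⁵ = Q since 15 is odd.

[[-1, 4], [0, 1]]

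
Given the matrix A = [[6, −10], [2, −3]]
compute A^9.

tr A = 3 and det A = 2, so the characteristic polynomial is λ² − (3)λ + (2) with roots 2 and 1.
Eigenvectors give P = [[−5, −2], [−2, −1]] with P⁻¹ = [[−1, 2], [2, −5]], and A = P·diag(2, 1)·P⁻¹.
Then A^9 = P·diag(512, 1)·P⁻¹ = [[−2560, −2], [−1024, −1]] · [[−1, 2], [2, −5]] = [[2556, −5110], [1022, −2043]].

[[2556, −5110], [1022, −2043]]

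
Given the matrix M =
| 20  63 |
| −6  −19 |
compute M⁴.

[[106, 315], [−30, −89]]

tr M = 1 and det M = −2, so the characteristic polynomial is λ² − (1)λ + (−2) with roots −1 and 2.
Eigenvectors give P = [[3, −7], [−1, 2]] with P⁻¹ = [[−2, −7], [−1, −3]], and M = P·diag(−1, 2)·P⁻¹.
Then M⁴ = P·diag(1, 16)·P⁻¹ = [[3, −112], [−1, 32]] · [[−2, −7], [−1, −3]] = [[106, 315], [−30, −89]].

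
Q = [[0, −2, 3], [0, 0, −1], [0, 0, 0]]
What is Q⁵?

[[0, 0, 0], [0, 0, 0], [0, 0, 0]]

Q is strictly triangular, hence nilpotent: Q³ = 0, so Q⁵ = 0.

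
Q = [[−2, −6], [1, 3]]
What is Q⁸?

[[−2, −6], [1, 3]]

Q² = Q (a projection; rank 1, trace 1), so Q⁸ = Q.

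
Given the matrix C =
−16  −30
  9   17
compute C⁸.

[[−1274, −2550], [765, 1531]]

tr C = 1 and det C = −2, so the characteristic polynomial is λ² − (1)λ + (−2) with roots 2 and −1.
Eigenvectors give P = [[−5, −2], [3, 1]] with P⁻¹ = [[1, 2], [−3, −5]], and C = P·diag(2, −1)·P⁻¹.
Then C⁸ = P·diag(256, 1)·P⁻¹ = [[−1280, −2], [768, 1]] · [[1, 2], [−3, −5]] = [[−1274, −2550], [765, 1531]].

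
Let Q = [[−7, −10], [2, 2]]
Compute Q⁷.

[[−10423, −20590], [4118, 8108]]

tr Q = −5 and det Q = 6, so the characteristic polynomial is λ² − (−5)λ + (6) with roots −2 and −3.
Eigenvectors give P = [[2, −5], [−1, 2]] with P⁻¹ = [[−2, −5], [−1, −2]], and Q = P·diag(−2, −3)·P⁻¹.
Then Q⁷ = P·diag(−128, −2187)·P⁻¹ = [[−256, 10935], [128, −4374]] · [[−2, −5], [−1, −2]] = [[−10423, −20590], [4118, 8108]].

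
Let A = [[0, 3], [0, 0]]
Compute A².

[[0, 0], [0, 0]]

A is strictly triangular, hence nilpotent: A² = 0, so A² = 0.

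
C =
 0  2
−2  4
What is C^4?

[[−48, 64], [−64, 80]]

C^2 = [[−4, 8], [−8, 12]]
C^3 = [[−16, 24], [−24, 32]]
C^4 = [[−48, 64], [−64, 80]]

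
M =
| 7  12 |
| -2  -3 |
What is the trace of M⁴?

82

tr M = 4 and det M = 3, so the characteristic polynomial is λ² − (4)λ + (3) with roots 1 and 3.
Eigenvectors give P = [[-2, -3], [1, 1]] with P⁻¹ = [[1, 3], [-1, -2]], and M = P·diag(1, 3)·P⁻¹.
Then M⁴ = P·diag(1, 81)·P⁻¹ = [[-2, -243], [1, 81]] · [[1, 3], [-1, -2]] = [[241, 480], [-80, -159]].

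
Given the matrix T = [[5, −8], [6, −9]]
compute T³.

[[77, −104], [78, −105]]

tr T = −4 and det T = 3, so the characteristic polynomial is λ² − (−4)λ + (3) with roots −1 and −3.
Eigenvectors give P = [[−4, 1], [−3, 1]] with P⁻¹ = [[−1, 1], [−3, 4]], and T = P·diag(−1, −3)·P⁻¹.
Then T³ = P·diag(−1, −27)·P⁻¹ = [[4, −27], [3, −27]] · [[−1, 1], [−3, 4]] = [[77, −104], [78, −105]].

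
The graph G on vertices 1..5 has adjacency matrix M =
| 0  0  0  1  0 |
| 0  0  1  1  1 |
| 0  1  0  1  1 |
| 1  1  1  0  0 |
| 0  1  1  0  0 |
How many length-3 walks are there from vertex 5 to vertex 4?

2

The number of length-3 walks from vertex 5 to vertex 4 is entry (5,4) of M³, where M is the adjacency matrix.
M² = [[1, 1, 1, 0, 0], [1, 3, 2, 1, 1], [1, 2, 3, 1, 1], [0, 1, 1, 3, 2], [0, 1, 1, 2, 2]]
M³ = [[0, 1, 1, 3, 2], [1, 4, 5, 6, 5], [1, 5, 4, 6, 5], [3, 6, 6, 2, 2], [2, 5, 5, 2, 2]]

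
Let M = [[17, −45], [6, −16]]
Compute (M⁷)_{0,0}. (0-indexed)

tr M = 1 and det M = −2, so the characteristic polynomial is λ² − (1)λ + (−2) with roots 2 and −1.
Eigenvectors give P = [[−3, 5], [−1, 2]] with P⁻¹ = [[−2, 5], [−1, 3]], and M = P·diag(2, −1)·P⁻¹.
Then M⁷ = P·diag(128, −1)·P⁻¹ = [[−384, −5], [−128, −2]] · [[−2, 5], [−1, 3]] = [[773, −1935], [258, −646]].

773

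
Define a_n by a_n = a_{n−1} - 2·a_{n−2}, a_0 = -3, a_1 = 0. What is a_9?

With companion matrix Q = [[1, -2], [1, 0]], [a_n, a_{n−1}]ᵀ = Q·[a_{n−1}, a_{n−2}]ᵀ, so [a_9, a_8]ᵀ = Q⁸·[a_1, a_0]ᵀ.
Q⁸ = [[-17, 6], [-3, -14]], giving [a_9, a_8]ᵀ = [[-18], [42]].

-18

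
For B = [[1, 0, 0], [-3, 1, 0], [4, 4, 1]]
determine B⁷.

[[1, 0, 0], [-21, 1, 0], [-224, 28, 1]]

B = I + N where N = [[0, 0, 0], [-3, 0, 0], [4, 4, 0]] is strictly lower-triangular, so N³ = 0.
(I + N)⁷ = I + 7·N + 21·N² = [[1, 0, 0], [-21, 1, 0], [-224, 28, 1]].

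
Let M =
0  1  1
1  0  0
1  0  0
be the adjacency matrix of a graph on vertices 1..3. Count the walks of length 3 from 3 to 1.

2

The number of length-3 walks from vertex 3 to vertex 1 is entry (3,1) of M³, where M is the adjacency matrix.
M² = [[2, 0, 0], [0, 1, 1], [0, 1, 1]]
M³ = [[0, 2, 2], [2, 0, 0], [2, 0, 0]]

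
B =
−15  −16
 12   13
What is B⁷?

[[−8751, −8752], [6564, 6565]]

tr B = −2 and det B = −3, so the characteristic polynomial is λ² − (−2)λ + (−3) with roots 1 and −3.
Eigenvectors give P = [[−1, 4], [1, −3]] with P⁻¹ = [[3, 4], [1, 1]], and B = P·diag(1, −3)·P⁻¹.
Then B⁷ = P·diag(1, −2187)·P⁻¹ = [[−1, −8748], [1, 6561]] · [[3, 4], [1, 1]] = [[−8751, −8752], [6564, 6565]].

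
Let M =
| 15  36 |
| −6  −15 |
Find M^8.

[[6561, 0], [0, 6561]]

tr M = 0 and det M = −9, so the characteristic polynomial is λ² − (0)λ + (−9) with roots −3 and 3.
Eigenvectors give P = [[−2, −3], [1, 1]] with P⁻¹ = [[1, 3], [−1, −2]], and M = P·diag(−3, 3)·P⁻¹.
Then M^8 = P·diag(6561, 6561)·P⁻¹ = [[−13122, −19683], [6561, 6561]] · [[1, 3], [−1, −2]] = [[6561, 0], [0, 6561]].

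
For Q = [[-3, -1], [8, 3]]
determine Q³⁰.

[[1, 0], [0, 1]]

Q² = I (check: tr Q = 0 and det Q = -1), so Q³⁰ = I since 30 is even.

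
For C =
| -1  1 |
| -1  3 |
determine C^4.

[[-4, 16], [-16, 60]]

C^2 = [[0, 2], [-2, 8]]
C^3 = [[-2, 6], [-6, 22]]
C^4 = [[-4, 16], [-16, 60]]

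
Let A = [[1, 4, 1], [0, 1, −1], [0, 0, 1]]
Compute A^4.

A = I + N where N = [[0, 4, 1], [0, 0, −1], [0, 0, 0]] is strictly upper-triangular, so N^3 = 0.
(I + N)^4 = I + 4·N + 6·N^2 = [[1, 16, −20], [0, 1, −4], [0, 0, 1]].

[[1, 16, −20], [0, 1, −4], [0, 0, 1]]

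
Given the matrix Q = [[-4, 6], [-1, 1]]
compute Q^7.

tr Q = -3 and det Q = 2, so the characteristic polynomial is λ² − (-3)λ + (2) with roots -1 and -2.
Eigenvectors give P = [[2, 3], [1, 1]] with P⁻¹ = [[-1, 3], [1, -2]], and Q = P·diag(-1, -2)·P⁻¹.
Then Q^7 = P·diag(-1, -128)·P⁻¹ = [[-2, -384], [-1, -128]] · [[-1, 3], [1, -2]] = [[-382, 762], [-127, 253]].

[[-382, 762], [-127, 253]]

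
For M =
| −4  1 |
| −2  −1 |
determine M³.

[[−46, 19], [−38, 11]]

tr M = −5 and det M = 6, so the characteristic polynomial is λ² − (−5)λ + (6) with roots −2 and −3.
Eigenvectors give P = [[−1, −1], [−2, −1]] with P⁻¹ = [[1, −1], [−2, 1]], and M = P·diag(−2, −3)·P⁻¹.
Then M³ = P·diag(−8, −27)·P⁻¹ = [[8, 27], [16, 27]] · [[1, −1], [−2, 1]] = [[−46, 19], [−38, 11]].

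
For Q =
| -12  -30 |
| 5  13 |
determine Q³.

tr Q = 1 and det Q = -6, so the characteristic polynomial is λ² − (1)λ + (-6) with roots -2 and 3.
Eigenvectors give P = [[3, -2], [-1, 1]] with P⁻¹ = [[1, 2], [1, 3]], and Q = P·diag(-2, 3)·P⁻¹.
Then Q³ = P·diag(-8, 27)·P⁻¹ = [[-24, -54], [8, 27]] · [[1, 2], [1, 3]] = [[-78, -210], [35, 97]].

[[-78, -210], [35, 97]]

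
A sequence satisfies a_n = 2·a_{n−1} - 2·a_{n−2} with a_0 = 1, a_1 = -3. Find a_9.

With companion matrix M = [[2, -2], [1, 0]], [a_n, a_{n−1}]ᵀ = M·[a_{n−1}, a_{n−2}]ᵀ, so [a_9, a_8]ᵀ = M^8·[a_1, a_0]ᵀ.
M^8 = [[16, 0], [0, 16]], giving [a_9, a_8]ᵀ = [[-48], [16]].

-48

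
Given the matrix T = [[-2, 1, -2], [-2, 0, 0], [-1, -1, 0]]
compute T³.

[[-12, 0, -8], [-8, 0, -8], [-8, 2, -8]]

T² = [[4, 0, 4], [4, -2, 4], [4, -1, 2]]
T³ = [[-12, 0, -8], [-8, 0, -8], [-8, 2, -8]]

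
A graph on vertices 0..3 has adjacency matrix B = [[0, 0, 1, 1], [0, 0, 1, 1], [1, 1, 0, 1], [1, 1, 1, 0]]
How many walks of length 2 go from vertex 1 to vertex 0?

2

The number of length-2 walks from vertex 1 to vertex 0 is entry (1,0) of B², where B is the adjacency matrix.
B² = [[2, 2, 1, 1], [2, 2, 1, 1], [1, 1, 3, 2], [1, 1, 2, 3]]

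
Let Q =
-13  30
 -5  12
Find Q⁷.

[[-6817, 13890], [-2315, 4758]]

tr Q = -1 and det Q = -6, so the characteristic polynomial is λ² − (-1)λ + (-6) with roots -3 and 2.
Eigenvectors give P = [[3, -2], [1, -1]] with P⁻¹ = [[1, -2], [1, -3]], and Q = P·diag(-3, 2)·P⁻¹.
Then Q⁷ = P·diag(-2187, 128)·P⁻¹ = [[-6561, -256], [-2187, -128]] · [[1, -2], [1, -3]] = [[-6817, 13890], [-2315, 4758]].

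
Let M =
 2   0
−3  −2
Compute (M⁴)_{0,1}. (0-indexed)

M² = [[4, 0], [0, 4]]
M³ = [[8, 0], [−12, −8]]
M⁴ = [[16, 0], [0, 16]]

0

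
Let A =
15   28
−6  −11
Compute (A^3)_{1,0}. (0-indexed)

tr A = 4 and det A = 3, so the characteristic polynomial is λ² − (4)λ + (3) with roots 1 and 3.
Eigenvectors give P = [[2, 7], [−1, −3]] with P⁻¹ = [[−3, −7], [1, 2]], and A = P·diag(1, 3)·P⁻¹.
Then A^3 = P·diag(1, 27)·P⁻¹ = [[2, 189], [−1, −81]] · [[−3, −7], [1, 2]] = [[183, 364], [−78, −155]].

−78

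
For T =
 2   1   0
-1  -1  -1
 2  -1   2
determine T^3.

T^2 = [[3, 1, -1], [-3, 1, -1], [9, 1, 5]]
T^3 = [[3, 3, -3], [-9, -3, -3], [27, 3, 9]]

[[3, 3, -3], [-9, -3, -3], [27, 3, 9]]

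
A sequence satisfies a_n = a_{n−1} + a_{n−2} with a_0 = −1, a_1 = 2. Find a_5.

7

With companion matrix T = [[1, 1], [1, 0]], [a_n, a_{n−1}]ᵀ = T·[a_{n−1}, a_{n−2}]ᵀ, so [a_5, a_4]ᵀ = T⁴·[a_1, a_0]ᵀ.
T⁴ = [[5, 3], [3, 2]], giving [a_5, a_4]ᵀ = [[7], [4]].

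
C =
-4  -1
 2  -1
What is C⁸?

tr C = -5 and det C = 6, so the characteristic polynomial is λ² − (-5)λ + (6) with roots -3 and -2.
Eigenvectors give P = [[-1, -1], [1, 2]] with P⁻¹ = [[-2, -1], [1, 1]], and C = P·diag(-3, -2)·P⁻¹.
Then C⁸ = P·diag(6561, 256)·P⁻¹ = [[-6561, -256], [6561, 512]] · [[-2, -1], [1, 1]] = [[12866, 6305], [-12610, -6049]].

[[12866, 6305], [-12610, -6049]]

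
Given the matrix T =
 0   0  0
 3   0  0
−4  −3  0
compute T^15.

T is strictly triangular, hence nilpotent: T^3 = 0, so T^15 = 0.

[[0, 0, 0], [0, 0, 0], [0, 0, 0]]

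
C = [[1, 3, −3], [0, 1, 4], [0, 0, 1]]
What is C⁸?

[[1, 24, 312], [0, 1, 32], [0, 0, 1]]

C = I + N where N = [[0, 3, −3], [0, 0, 4], [0, 0, 0]] is strictly upper-triangular, so N³ = 0.
(I + N)⁸ = I + 8·N + 28·N² = [[1, 24, 312], [0, 1, 32], [0, 0, 1]].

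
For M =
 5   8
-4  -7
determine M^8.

tr M = -2 and det M = -3, so the characteristic polynomial is λ² − (-2)λ + (-3) with roots -3 and 1.
Eigenvectors give P = [[-1, 2], [1, -1]] with P⁻¹ = [[1, 2], [1, 1]], and M = P·diag(-3, 1)·P⁻¹.
Then M^8 = P·diag(6561, 1)·P⁻¹ = [[-6561, 2], [6561, -1]] · [[1, 2], [1, 1]] = [[-6559, -13120], [6560, 13121]].

[[-6559, -13120], [6560, 13121]]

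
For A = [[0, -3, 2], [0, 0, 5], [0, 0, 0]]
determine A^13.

A is strictly triangular, hence nilpotent: A^3 = 0, so A^13 = 0.

[[0, 0, 0], [0, 0, 0], [0, 0, 0]]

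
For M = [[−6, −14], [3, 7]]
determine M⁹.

M² = M (a projection; rank 1, trace 1), so M⁹ = M.

[[−6, −14], [3, 7]]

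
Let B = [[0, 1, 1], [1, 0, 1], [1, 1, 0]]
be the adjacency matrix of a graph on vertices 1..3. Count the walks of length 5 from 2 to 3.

11

The number of length-5 walks from vertex 2 to vertex 3 is entry (2,3) of B^5, where B is the adjacency matrix.
B^2 = [[2, 1, 1], [1, 2, 1], [1, 1, 2]]
B^3 = [[2, 3, 3], [3, 2, 3], [3, 3, 2]]
B^4 = [[6, 5, 5], [5, 6, 5], [5, 5, 6]]
B^5 = [[10, 11, 11], [11, 10, 11], [11, 11, 10]]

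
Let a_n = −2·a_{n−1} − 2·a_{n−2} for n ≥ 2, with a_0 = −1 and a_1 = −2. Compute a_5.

With companion matrix Q = [[−2, −2], [1, 0]], [a_n, a_{n−1}]ᵀ = Q·[a_{n−1}, a_{n−2}]ᵀ, so [a_5, a_4]ᵀ = Q⁴·[a_1, a_0]ᵀ.
Q⁴ = [[−4, 0], [0, −4]], giving [a_5, a_4]ᵀ = [[8], [4]].

8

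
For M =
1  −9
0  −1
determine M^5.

M² = I (check: tr M = 0 and det M = −1), so M^5 = M since 5 is odd.

[[1, −9], [0, −1]]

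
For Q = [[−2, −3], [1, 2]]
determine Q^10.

[[1, 0], [0, 1]]

Q² = I (check: tr Q = 0 and det Q = −1), so Q^10 = I since 10 is even.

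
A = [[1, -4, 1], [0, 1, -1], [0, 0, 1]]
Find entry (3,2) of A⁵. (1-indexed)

A = I + N where N = [[0, -4, 1], [0, 0, -1], [0, 0, 0]] is strictly upper-triangular, so N³ = 0.
(I + N)⁵ = I + 5·N + 10·N² = [[1, -20, 45], [0, 1, -5], [0, 0, 1]].

0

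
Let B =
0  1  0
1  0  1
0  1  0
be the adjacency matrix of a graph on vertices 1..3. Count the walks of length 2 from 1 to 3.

The number of length-2 walks from vertex 1 to vertex 3 is entry (1,3) of B², where B is the adjacency matrix.
B² = [[1, 0, 1], [0, 2, 0], [1, 0, 1]]

1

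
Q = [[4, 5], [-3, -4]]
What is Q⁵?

Q² = I (check: tr Q = 0 and det Q = -1), so Q⁵ = Q since 5 is odd.

[[4, 5], [-3, -4]]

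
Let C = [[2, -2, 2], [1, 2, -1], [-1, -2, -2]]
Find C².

[[0, -12, 2], [5, 4, 2], [-2, 2, 4]]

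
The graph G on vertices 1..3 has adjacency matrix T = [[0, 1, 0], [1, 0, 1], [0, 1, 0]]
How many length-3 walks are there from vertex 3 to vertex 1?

0

The number of length-3 walks from vertex 3 to vertex 1 is entry (3,1) of T^3, where T is the adjacency matrix.
T^2 = [[1, 0, 1], [0, 2, 0], [1, 0, 1]]
T^3 = [[0, 2, 0], [2, 0, 2], [0, 2, 0]]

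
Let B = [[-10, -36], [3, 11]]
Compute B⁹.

tr B = 1 and det B = -2, so the characteristic polynomial is λ² − (1)λ + (-2) with roots 2 and -1.
Eigenvectors give P = [[-3, 4], [1, -1]] with P⁻¹ = [[1, 4], [1, 3]], and B = P·diag(2, -1)·P⁻¹.
Then B⁹ = P·diag(512, -1)·P⁻¹ = [[-1536, -4], [512, 1]] · [[1, 4], [1, 3]] = [[-1540, -6156], [513, 2051]].

[[-1540, -6156], [513, 2051]]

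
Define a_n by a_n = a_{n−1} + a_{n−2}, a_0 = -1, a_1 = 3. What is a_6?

With companion matrix Q = [[1, 1], [1, 0]], [a_n, a_{n−1}]ᵀ = Q·[a_{n−1}, a_{n−2}]ᵀ, so [a_6, a_5]ᵀ = Q⁵·[a_1, a_0]ᵀ.
Q⁵ = [[8, 5], [5, 3]], giving [a_6, a_5]ᵀ = [[19], [12]].

19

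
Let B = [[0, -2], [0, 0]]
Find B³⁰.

[[0, 0], [0, 0]]

B is strictly triangular, hence nilpotent: B² = 0, so B³⁰ = 0.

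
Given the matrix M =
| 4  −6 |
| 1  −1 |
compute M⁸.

tr M = 3 and det M = 2, so the characteristic polynomial is λ² − (3)λ + (2) with roots 2 and 1.
Eigenvectors give P = [[3, 2], [1, 1]] with P⁻¹ = [[1, −2], [−1, 3]], and M = P·diag(2, 1)·P⁻¹.
Then M⁸ = P·diag(256, 1)·P⁻¹ = [[768, 2], [256, 1]] · [[1, −2], [−1, 3]] = [[766, −1530], [255, −509]].

[[766, −1530], [255, −509]]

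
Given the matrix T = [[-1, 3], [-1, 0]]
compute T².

[[-2, -3], [1, -3]]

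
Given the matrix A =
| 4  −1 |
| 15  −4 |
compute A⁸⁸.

[[1, 0], [0, 1]]

A² = I (check: tr A = 0 and det A = −1), so A⁸⁸ = I since 88 is even.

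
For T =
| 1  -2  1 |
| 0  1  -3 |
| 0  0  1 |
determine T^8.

T = I + N where N = [[0, -2, 1], [0, 0, -3], [0, 0, 0]] is strictly upper-triangular, so N^3 = 0.
(I + N)^8 = I + 8·N + 28·N^2 = [[1, -16, 176], [0, 1, -24], [0, 0, 1]].

[[1, -16, 176], [0, 1, -24], [0, 0, 1]]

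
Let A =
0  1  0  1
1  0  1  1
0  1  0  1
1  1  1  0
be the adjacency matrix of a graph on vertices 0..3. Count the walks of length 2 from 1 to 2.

1

The number of length-2 walks from vertex 1 to vertex 2 is entry (1,2) of A², where A is the adjacency matrix.
A² = [[2, 1, 2, 1], [1, 3, 1, 2], [2, 1, 2, 1], [1, 2, 1, 3]]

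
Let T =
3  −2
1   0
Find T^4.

[[31, −30], [15, −14]]

tr T = 3 and det T = 2, so the characteristic polynomial is λ² − (3)λ + (2) with roots 1 and 2.
Eigenvectors give P = [[1, 2], [1, 1]] with P⁻¹ = [[−1, 2], [1, −1]], and T = P·diag(1, 2)·P⁻¹.
Then T^4 = P·diag(1, 16)·P⁻¹ = [[1, 32], [1, 16]] · [[−1, 2], [1, −1]] = [[31, −30], [15, −14]].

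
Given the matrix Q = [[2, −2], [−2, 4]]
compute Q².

[[8, −12], [−12, 20]]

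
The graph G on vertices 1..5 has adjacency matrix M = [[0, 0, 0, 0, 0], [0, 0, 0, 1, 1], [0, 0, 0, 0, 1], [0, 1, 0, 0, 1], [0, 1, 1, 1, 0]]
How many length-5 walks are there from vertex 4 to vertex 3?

6

The number of length-5 walks from vertex 4 to vertex 3 is entry (4,3) of M^5, where M is the adjacency matrix.
M^2 = [[0, 0, 0, 0, 0], [0, 2, 1, 1, 1], [0, 1, 1, 1, 0], [0, 1, 1, 2, 1], [0, 1, 0, 1, 3]]
M^3 = [[0, 0, 0, 0, 0], [0, 2, 1, 3, 4], [0, 1, 0, 1, 3], [0, 3, 1, 2, 4], [0, 4, 3, 4, 2]]
M^4 = [[0, 0, 0, 0, 0], [0, 7, 4, 6, 6], [0, 4, 3, 4, 2], [0, 6, 4, 7, 6], [0, 6, 2, 6, 11]]
M^5 = [[0, 0, 0, 0, 0], [0, 12, 6, 13, 17], [0, 6, 2, 6, 11], [0, 13, 6, 12, 17], [0, 17, 11, 17, 14]]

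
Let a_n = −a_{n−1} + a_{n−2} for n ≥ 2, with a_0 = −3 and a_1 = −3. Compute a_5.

With companion matrix B = [[−1, 1], [1, 0]], [a_n, a_{n−1}]ᵀ = B·[a_{n−1}, a_{n−2}]ᵀ, so [a_5, a_4]ᵀ = B^4·[a_1, a_0]ᵀ.
B^4 = [[5, −3], [−3, 2]], giving [a_5, a_4]ᵀ = [[−6], [3]].

−6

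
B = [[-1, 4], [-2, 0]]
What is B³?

[[15, -28], [14, 8]]

B² = [[-7, -4], [2, -8]]
B³ = [[15, -28], [14, 8]]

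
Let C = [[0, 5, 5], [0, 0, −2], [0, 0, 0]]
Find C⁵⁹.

[[0, 0, 0], [0, 0, 0], [0, 0, 0]]

C is strictly triangular, hence nilpotent: C³ = 0, so C⁵⁹ = 0.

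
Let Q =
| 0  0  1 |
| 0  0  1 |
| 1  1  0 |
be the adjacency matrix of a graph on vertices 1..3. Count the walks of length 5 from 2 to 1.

0

The number of length-5 walks from vertex 2 to vertex 1 is entry (2,1) of Q⁵, where Q is the adjacency matrix.
Q² = [[1, 1, 0], [1, 1, 0], [0, 0, 2]]
Q³ = [[0, 0, 2], [0, 0, 2], [2, 2, 0]]
Q⁴ = [[2, 2, 0], [2, 2, 0], [0, 0, 4]]
Q⁵ = [[0, 0, 4], [0, 0, 4], [4, 4, 0]]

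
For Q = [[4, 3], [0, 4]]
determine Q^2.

[[16, 24], [0, 16]]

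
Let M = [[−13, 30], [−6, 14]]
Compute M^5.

tr M = 1 and det M = −2, so the characteristic polynomial is λ² − (1)λ + (−2) with roots 2 and −1.
Eigenvectors give P = [[2, 5], [1, 2]] with P⁻¹ = [[−2, 5], [1, −2]], and M = P·diag(2, −1)·P⁻¹.
Then M^5 = P·diag(32, −1)·P⁻¹ = [[64, −5], [32, −2]] · [[−2, 5], [1, −2]] = [[−133, 330], [−66, 164]].

[[−133, 330], [−66, 164]]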